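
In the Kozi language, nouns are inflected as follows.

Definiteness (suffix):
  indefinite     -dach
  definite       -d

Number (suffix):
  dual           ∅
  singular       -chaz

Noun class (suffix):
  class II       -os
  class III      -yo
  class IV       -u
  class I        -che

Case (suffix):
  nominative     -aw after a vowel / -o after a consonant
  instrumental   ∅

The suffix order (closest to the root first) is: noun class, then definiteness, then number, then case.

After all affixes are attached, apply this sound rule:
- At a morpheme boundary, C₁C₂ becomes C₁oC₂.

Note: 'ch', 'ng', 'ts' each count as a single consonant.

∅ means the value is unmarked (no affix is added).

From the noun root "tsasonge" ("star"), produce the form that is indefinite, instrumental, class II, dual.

Attach noun class class II -os → tsasongeos.
Attach definiteness indefinite -dach → tsasongeosdach.
number = dual: zero marking, form stays tsasongeosdach.
case = instrumental: zero marking, form stays tsasongeosdach.
Apply epenthesis: tsasongeosdach → tsasongeosodach.

tsasongeosodach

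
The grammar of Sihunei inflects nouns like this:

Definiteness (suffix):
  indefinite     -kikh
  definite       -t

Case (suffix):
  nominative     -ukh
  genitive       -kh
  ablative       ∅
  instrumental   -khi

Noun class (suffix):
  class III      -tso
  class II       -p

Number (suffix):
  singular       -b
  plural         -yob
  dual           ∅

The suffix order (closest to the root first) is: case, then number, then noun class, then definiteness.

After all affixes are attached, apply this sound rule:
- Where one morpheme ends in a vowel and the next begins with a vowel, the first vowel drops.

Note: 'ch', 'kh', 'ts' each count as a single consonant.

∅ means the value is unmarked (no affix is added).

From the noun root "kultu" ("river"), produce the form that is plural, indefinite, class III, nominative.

kultukhyobtsokikh

Attach case nominative -ukh → kultuukh.
Attach number plural -yob → kultuukhyob.
Attach noun class class III -tso → kultuukhyobtso.
Attach definiteness indefinite -kikh → kultuukhyobtsokikh.
Apply vowel deletion: kultuukhyobtsokikh → kultukhyobtsokikh.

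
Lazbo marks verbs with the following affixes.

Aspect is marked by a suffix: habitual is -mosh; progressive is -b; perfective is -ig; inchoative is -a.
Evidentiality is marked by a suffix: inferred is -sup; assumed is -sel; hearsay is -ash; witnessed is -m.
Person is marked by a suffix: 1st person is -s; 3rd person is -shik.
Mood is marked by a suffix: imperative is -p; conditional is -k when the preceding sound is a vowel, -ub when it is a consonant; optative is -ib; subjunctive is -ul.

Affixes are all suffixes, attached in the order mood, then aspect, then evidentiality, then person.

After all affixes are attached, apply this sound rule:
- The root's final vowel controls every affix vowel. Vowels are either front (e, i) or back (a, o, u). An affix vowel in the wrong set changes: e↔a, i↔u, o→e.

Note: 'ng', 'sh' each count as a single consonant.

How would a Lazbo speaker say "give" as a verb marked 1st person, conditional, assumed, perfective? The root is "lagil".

lagilibigsels

Attach mood conditional -ub (after consonant 'l') → lagilub.
Attach aspect perfective -ig → lagilubig.
Attach evidentiality assumed -sel → lagilubigsel.
Attach person 1st person -s → lagilubigsels.
Apply vowel harmony: lagilubigsels → lagilibigsels.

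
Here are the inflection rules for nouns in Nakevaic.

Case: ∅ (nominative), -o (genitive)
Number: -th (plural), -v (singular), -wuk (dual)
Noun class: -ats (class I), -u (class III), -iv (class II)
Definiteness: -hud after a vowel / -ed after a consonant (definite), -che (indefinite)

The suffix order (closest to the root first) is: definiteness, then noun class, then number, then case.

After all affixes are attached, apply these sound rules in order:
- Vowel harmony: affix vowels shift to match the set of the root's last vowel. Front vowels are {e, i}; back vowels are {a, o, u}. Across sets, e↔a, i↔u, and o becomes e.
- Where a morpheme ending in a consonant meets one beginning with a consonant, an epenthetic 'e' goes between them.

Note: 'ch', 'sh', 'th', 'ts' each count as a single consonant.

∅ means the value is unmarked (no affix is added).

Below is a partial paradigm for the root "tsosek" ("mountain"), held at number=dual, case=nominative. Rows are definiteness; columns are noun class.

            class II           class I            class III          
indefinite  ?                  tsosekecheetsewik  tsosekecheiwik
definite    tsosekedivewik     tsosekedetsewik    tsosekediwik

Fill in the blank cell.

Attach definiteness indefinite -che → tsosekche.
Attach noun class class II -iv → tsosekcheiv.
Attach number dual -wuk → tsosekcheivwuk.
case = nominative: zero marking, form stays tsosekcheivwuk.
Apply vowel harmony: tsosekcheivwuk → tsosekcheivwik.
Apply epenthesis: tsosekcheivwik → tsosekecheivewik.

tsosekecheivewik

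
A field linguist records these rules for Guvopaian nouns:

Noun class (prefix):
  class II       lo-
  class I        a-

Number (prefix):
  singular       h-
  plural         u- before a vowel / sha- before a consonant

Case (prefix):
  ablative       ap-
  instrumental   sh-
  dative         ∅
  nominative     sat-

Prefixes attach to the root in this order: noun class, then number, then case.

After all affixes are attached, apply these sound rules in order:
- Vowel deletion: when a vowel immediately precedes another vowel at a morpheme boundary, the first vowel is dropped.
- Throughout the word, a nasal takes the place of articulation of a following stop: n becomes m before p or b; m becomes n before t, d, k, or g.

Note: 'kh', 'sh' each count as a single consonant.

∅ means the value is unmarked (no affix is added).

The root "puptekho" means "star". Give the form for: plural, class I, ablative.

apapuptekho

Attach noun class class I a- → apuptekho.
Attach number plural u- (before vowel 'a') → uapuptekho.
Attach case ablative ap- → apuapuptekho.
Apply vowel deletion: apuapuptekho → apapuptekho.
Nasal assimilation: no change.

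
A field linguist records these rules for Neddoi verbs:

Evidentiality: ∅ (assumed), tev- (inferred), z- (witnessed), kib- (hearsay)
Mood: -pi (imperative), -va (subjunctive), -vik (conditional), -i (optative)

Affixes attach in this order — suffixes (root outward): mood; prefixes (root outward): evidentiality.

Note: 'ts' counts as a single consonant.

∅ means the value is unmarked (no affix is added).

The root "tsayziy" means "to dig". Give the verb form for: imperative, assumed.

tsayziypi

Attach mood imperative -pi → tsayziypi.
evidentiality = assumed: zero marking, form stays tsayziypi.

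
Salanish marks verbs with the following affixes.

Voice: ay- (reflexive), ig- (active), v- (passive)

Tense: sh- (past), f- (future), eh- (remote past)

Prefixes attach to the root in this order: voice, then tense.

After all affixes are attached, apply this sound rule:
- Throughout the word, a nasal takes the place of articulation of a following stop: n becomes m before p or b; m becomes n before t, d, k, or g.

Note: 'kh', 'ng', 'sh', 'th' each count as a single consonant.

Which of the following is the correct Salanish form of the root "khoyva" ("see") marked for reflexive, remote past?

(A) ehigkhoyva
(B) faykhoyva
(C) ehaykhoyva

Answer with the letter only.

Attach voice reflexive ay- → aykhoyva.
Attach tense remote past eh- → ehaykhoyva.
Nasal assimilation: no change.
So the correct form is ehaykhoyva, option (C).
(A) ehigkhoyva is wrong: it uses active instead of reflexive for voice.
(B) faykhoyva is wrong: it uses future instead of remote past for tense.

C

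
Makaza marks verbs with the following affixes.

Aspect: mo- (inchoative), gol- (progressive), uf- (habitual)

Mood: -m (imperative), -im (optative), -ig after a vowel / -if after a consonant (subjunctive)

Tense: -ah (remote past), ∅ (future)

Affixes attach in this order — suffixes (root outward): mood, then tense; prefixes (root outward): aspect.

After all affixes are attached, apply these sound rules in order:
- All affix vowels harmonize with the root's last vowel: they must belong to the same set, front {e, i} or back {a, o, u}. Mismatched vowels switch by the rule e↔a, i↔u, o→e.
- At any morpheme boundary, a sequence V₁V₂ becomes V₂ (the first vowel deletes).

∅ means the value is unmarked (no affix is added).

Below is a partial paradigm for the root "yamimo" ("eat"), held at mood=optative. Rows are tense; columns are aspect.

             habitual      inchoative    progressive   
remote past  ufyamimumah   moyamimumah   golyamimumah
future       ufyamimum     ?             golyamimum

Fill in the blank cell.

moyamimum

Attach mood optative -im → yamimoim.
tense = future: zero marking, form stays yamimoim.
Attach aspect inchoative mo- → moyamimoim.
Apply vowel harmony: moyamimoim → moyamimoum.
Apply vowel deletion: moyamimoum → moyamimum.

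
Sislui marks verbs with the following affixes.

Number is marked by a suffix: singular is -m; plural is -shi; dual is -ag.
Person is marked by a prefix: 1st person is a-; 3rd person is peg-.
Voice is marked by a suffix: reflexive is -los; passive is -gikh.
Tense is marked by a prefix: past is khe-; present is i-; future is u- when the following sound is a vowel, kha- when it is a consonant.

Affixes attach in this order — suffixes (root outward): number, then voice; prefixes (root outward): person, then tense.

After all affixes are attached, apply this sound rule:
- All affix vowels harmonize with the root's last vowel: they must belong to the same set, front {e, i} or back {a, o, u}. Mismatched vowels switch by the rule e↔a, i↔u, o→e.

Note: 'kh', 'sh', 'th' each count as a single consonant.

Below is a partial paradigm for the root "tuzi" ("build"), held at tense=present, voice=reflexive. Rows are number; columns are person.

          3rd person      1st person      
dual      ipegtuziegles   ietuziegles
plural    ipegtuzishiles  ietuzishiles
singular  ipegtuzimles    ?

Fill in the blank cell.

Attach number singular -m → tuzim.
Attach person 1st person a- → atuzim.
Attach tense present i- → iatuzim.
Attach voice reflexive -los → iatuzimlos.
Apply vowel harmony: iatuzimlos → ietuzimles.

ietuzimles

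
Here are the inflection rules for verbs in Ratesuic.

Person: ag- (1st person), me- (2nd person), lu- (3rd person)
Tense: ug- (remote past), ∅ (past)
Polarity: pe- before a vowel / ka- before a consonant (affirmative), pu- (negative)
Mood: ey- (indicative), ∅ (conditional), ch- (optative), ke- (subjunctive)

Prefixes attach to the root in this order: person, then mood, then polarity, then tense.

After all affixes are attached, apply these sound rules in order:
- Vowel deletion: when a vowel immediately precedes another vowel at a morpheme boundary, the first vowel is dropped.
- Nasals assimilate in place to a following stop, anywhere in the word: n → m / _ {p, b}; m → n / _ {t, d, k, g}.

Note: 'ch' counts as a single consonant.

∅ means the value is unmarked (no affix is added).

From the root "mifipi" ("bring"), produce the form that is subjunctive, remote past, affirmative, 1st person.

Attach person 1st person ag- → agmifipi.
Attach mood subjunctive ke- → keagmifipi.
Attach polarity affirmative ka- (before consonant 'k') → kakeagmifipi.
Attach tense remote past ug- → ugkakeagmifipi.
Apply vowel deletion: ugkakeagmifipi → ugkakagmifipi.
Nasal assimilation: no change.

ugkakagmifipi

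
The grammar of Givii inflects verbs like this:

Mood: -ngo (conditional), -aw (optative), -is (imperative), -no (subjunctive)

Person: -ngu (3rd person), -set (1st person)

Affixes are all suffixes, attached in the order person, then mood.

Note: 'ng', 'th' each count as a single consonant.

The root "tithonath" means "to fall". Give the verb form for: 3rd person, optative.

Attach person 3rd person -ngu → tithonathngu.
Attach mood optative -aw → tithonathnguaw.

tithonathnguaw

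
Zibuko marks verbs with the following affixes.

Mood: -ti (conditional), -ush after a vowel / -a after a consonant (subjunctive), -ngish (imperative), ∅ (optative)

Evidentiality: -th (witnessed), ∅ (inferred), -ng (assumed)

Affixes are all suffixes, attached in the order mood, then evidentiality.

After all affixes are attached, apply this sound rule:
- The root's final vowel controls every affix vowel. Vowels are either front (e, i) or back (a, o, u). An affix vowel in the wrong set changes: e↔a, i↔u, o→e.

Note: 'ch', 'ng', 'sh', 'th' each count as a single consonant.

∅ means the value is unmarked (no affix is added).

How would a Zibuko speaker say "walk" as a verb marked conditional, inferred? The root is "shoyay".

Attach mood conditional -ti → shoyayti.
evidentiality = inferred: zero marking, form stays shoyayti.
Apply vowel harmony: shoyayti → shoyaytu.

shoyaytu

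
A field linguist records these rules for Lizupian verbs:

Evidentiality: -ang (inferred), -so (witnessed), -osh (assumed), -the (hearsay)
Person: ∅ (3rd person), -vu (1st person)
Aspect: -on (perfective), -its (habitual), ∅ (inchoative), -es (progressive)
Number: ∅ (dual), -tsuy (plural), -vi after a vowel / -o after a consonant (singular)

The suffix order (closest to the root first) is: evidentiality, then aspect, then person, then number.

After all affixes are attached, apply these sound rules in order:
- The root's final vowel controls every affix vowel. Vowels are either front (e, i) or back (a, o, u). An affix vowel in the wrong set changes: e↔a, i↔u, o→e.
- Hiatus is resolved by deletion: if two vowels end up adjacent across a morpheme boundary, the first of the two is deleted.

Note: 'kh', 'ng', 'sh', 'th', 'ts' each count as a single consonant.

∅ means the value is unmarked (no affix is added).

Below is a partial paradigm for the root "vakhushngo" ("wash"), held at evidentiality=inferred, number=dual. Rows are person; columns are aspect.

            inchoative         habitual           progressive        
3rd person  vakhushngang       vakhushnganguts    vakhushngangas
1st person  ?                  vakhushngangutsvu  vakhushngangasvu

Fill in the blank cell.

Attach evidentiality inferred -ang → vakhushngoang.
aspect = inchoative: zero marking, form stays vakhushngoang.
Attach person 1st person -vu → vakhushngoangvu.
number = dual: zero marking, form stays vakhushngoangvu.
Vowel harmony: no change.
Apply vowel deletion: vakhushngoangvu → vakhushngangvu.

vakhushngangvu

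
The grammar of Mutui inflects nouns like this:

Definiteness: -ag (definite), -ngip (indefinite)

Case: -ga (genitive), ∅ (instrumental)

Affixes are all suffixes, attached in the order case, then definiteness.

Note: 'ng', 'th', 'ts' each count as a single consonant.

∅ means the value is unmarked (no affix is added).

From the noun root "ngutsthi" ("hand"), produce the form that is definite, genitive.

ngutsthigaag

Attach case genitive -ga → ngutsthiga.
Attach definiteness definite -ag → ngutsthigaag.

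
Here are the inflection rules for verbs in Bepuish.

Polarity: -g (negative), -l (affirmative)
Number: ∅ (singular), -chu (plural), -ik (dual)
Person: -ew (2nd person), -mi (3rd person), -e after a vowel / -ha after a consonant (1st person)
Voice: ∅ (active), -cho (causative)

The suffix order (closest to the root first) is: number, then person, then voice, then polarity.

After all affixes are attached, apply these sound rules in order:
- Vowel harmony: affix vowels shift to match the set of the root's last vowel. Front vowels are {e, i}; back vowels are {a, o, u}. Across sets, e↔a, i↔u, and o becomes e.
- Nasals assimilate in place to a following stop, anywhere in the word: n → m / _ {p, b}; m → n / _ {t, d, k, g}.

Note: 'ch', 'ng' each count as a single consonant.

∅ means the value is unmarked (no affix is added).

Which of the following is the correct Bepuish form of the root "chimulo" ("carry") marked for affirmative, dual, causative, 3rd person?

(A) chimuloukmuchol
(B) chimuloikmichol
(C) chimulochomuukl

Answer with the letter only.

A

Attach number dual -ik → chimuloik.
Attach person 3rd person -mi → chimuloikmi.
Attach voice causative -cho → chimuloikmicho.
Attach polarity affirmative -l → chimuloikmichol.
Apply vowel harmony: chimuloikmichol → chimuloukmuchol.
Nasal assimilation: no change.
So the correct form is chimuloukmuchol, option (A).
(B) chimuloikmichol is wrong: it fails to apply the sound rule(s).
(C) chimulochomuukl is wrong: it has the affixes in the wrong order.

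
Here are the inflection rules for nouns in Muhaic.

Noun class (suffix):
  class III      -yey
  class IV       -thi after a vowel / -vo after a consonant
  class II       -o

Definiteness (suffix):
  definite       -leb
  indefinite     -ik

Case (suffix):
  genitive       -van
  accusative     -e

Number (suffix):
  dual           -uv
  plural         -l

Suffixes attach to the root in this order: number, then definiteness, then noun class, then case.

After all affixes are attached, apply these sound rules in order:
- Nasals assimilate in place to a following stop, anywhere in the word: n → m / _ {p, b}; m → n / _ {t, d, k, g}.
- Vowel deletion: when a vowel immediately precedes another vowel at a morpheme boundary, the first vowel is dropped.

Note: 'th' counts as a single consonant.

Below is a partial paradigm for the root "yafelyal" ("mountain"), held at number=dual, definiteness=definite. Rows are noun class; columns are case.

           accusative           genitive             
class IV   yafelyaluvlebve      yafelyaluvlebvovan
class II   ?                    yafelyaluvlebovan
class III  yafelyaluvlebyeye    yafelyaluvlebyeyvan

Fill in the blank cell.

Attach number dual -uv → yafelyaluv.
Attach definiteness definite -leb → yafelyaluvleb.
Attach noun class class II -o → yafelyaluvlebo.
Attach case accusative -e → yafelyaluvleboe.
Nasal assimilation: no change.
Apply vowel deletion: yafelyaluvleboe → yafelyaluvlebe.

yafelyaluvlebe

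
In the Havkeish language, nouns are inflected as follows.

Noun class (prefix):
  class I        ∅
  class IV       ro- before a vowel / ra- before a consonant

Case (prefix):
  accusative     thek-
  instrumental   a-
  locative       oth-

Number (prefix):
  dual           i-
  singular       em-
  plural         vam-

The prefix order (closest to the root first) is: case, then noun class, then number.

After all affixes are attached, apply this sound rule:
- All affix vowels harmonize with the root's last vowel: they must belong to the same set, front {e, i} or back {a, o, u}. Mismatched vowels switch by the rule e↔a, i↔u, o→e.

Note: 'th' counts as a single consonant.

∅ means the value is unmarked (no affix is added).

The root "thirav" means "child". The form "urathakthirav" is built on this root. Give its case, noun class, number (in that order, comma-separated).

Segment: i-ra-thek-thirav.
case: thek- → accusative.
noun class: ro/ra- → class IV.
number: i- → dual.

accusative, class IV, dual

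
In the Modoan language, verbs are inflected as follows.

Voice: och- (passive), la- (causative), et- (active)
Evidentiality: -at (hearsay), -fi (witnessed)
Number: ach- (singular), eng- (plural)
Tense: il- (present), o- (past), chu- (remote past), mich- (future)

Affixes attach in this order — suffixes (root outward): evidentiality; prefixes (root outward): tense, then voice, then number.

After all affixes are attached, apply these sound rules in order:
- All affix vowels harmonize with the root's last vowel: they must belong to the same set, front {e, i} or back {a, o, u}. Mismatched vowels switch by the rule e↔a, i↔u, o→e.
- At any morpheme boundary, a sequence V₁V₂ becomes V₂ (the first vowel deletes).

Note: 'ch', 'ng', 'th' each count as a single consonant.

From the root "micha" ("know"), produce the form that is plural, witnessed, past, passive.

Attach evidentiality witnessed -fi → michafi.
Attach tense past o- → omichafi.
Attach voice passive och- → ochomichafi.
Attach number plural eng- → engochomichafi.
Apply vowel harmony: engochomichafi → angochomichafu.
Vowel deletion: no change.

angochomichafu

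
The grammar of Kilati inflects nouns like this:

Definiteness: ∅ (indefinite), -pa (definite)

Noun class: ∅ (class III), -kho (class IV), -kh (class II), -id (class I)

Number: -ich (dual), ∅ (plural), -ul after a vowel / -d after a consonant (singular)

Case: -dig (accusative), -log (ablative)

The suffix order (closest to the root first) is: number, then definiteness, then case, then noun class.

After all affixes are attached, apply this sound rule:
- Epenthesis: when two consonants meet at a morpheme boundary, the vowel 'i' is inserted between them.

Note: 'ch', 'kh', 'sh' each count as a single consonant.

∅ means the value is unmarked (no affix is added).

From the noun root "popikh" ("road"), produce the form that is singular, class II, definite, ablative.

popikhidipalogikh

Attach number singular -d (after consonant 'kh') → popikhd.
Attach definiteness definite -pa → popikhdpa.
Attach case ablative -log → popikhdpalog.
Attach noun class class II -kh → popikhdpalogkh.
Apply epenthesis: popikhdpalogkh → popikhidipalogikh.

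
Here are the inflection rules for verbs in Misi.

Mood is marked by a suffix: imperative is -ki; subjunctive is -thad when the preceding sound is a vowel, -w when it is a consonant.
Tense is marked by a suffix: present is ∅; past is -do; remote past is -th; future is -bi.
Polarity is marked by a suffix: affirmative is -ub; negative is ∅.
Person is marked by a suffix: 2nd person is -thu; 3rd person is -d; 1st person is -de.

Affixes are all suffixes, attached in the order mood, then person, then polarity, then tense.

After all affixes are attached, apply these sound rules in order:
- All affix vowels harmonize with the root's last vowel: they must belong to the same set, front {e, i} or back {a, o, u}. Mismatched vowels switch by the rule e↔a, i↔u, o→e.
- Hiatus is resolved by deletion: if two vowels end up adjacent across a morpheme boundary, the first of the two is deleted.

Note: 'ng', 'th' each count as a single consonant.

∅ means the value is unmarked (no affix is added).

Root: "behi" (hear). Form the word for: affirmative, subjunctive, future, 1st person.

Attach mood subjunctive -thad (after vowel 'i') → behithad.
Attach person 1st person -de → behithadde.
Attach polarity affirmative -ub → behithaddeub.
Attach tense future -bi → behithaddeubbi.
Apply vowel harmony: behithaddeubbi → behitheddeibbi.
Apply vowel deletion: behitheddeibbi → behitheddibbi.

behitheddibbi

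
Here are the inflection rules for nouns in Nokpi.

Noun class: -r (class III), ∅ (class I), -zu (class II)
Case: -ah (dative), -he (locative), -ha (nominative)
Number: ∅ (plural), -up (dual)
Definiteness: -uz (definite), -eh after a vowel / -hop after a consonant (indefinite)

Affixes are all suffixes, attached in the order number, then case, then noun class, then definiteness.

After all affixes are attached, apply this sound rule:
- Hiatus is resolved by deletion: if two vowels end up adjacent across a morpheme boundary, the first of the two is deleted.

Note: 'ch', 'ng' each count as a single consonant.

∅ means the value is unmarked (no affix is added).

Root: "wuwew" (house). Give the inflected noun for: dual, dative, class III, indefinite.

Attach number dual -up → wuwewup.
Attach case dative -ah → wuwewupah.
Attach noun class class III -r → wuwewupahr.
Attach definiteness indefinite -hop (after consonant 'r') → wuwewupahrhop.
Vowel deletion: no change.

wuwewupahrhop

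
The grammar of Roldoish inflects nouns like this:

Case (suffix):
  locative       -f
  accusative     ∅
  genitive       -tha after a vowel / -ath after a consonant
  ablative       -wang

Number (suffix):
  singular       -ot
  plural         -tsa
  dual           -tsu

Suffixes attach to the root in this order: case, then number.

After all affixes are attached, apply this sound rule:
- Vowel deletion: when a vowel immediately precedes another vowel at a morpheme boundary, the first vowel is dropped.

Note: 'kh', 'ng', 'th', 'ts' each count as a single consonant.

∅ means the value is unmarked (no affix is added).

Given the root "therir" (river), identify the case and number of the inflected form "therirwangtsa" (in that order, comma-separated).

ablative, plural

Segment: therir-wang-tsa.
case: -wang → ablative.
number: -tsa → plural.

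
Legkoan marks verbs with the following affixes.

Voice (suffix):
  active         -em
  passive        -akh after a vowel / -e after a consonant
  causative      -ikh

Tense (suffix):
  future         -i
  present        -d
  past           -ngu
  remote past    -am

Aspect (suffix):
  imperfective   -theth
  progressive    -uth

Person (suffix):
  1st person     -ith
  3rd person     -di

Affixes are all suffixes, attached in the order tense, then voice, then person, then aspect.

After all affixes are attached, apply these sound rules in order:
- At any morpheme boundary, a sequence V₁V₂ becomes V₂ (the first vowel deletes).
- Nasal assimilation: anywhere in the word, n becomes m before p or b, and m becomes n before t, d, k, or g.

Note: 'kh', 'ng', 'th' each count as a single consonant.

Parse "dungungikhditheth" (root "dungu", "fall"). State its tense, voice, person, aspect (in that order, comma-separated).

past, causative, 3rd person, imperfective

Segment: dungu-ngu-ikh-di-theth.
tense: -ngu → past.
voice: -ikh → causative.
person: -di → 3rd person.
aspect: -theth → imperfective.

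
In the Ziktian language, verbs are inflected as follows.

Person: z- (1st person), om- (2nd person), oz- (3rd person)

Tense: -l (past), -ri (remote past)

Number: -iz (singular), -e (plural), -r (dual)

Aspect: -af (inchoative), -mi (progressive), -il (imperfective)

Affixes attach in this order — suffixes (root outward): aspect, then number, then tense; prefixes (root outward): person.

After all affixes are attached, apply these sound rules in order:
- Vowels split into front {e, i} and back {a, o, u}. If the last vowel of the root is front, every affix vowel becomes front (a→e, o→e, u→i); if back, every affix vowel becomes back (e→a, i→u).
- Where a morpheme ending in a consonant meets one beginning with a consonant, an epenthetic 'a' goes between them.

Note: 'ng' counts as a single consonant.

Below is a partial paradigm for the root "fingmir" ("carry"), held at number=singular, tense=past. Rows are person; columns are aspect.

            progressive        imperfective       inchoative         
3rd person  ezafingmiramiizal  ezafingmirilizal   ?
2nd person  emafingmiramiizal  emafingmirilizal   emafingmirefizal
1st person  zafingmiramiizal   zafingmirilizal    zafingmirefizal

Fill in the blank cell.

ezafingmirefizal

Attach person 3rd person oz- → ozfingmir.
Attach aspect inchoative -af → ozfingmiraf.
Attach number singular -iz → ozfingmirafiz.
Attach tense past -l → ozfingmirafizl.
Apply vowel harmony: ozfingmirafizl → ezfingmirefizl.
Apply epenthesis: ezfingmirefizl → ezafingmirefizal.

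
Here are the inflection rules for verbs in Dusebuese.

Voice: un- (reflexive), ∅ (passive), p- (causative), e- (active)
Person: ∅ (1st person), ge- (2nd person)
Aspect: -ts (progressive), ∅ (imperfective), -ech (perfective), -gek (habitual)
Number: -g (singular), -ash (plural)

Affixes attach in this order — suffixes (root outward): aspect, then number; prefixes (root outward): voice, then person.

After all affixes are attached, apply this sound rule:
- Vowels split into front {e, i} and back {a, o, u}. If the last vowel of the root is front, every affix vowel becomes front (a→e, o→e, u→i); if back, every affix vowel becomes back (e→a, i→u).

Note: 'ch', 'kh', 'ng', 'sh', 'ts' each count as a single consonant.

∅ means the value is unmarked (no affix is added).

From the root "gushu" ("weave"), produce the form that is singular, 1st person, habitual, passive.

gushugakg

Attach aspect habitual -gek → gushugek.
voice = passive: zero marking, form stays gushugek.
Attach number singular -g → gushugekg.
person = 1st person: zero marking, form stays gushugekg.
Apply vowel harmony: gushugekg → gushugakg.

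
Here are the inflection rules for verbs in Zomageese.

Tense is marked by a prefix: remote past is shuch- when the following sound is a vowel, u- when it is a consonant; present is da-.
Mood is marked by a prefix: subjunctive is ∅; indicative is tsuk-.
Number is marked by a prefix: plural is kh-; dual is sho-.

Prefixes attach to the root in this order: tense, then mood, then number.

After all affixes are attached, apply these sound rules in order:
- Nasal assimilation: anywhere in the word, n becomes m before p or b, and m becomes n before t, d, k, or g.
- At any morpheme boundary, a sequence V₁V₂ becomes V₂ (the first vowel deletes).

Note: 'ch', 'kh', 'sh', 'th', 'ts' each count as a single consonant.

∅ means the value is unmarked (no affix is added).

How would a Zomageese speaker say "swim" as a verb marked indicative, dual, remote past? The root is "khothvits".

shotsukukhothvits

Attach tense remote past u- (before consonant 'kh') → ukhothvits.
Attach mood indicative tsuk- → tsukukhothvits.
Attach number dual sho- → shotsukukhothvits.
Nasal assimilation: no change.
Vowel deletion: no change.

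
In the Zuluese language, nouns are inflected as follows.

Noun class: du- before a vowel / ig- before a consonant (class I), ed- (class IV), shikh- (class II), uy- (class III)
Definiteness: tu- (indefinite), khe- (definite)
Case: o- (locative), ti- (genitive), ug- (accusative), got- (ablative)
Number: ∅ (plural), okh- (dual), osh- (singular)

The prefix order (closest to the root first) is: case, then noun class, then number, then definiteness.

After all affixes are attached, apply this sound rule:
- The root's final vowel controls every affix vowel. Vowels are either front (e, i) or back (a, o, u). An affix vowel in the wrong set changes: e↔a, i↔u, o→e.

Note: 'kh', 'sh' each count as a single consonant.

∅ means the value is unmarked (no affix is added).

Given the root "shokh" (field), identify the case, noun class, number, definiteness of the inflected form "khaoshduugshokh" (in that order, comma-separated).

accusative, class I, singular, definite

Segment: khe-osh-du-ug-shokh.
case: ug- → accusative.
noun class: du/ig- → class I.
number: osh- → singular.
definiteness: khe- → definite.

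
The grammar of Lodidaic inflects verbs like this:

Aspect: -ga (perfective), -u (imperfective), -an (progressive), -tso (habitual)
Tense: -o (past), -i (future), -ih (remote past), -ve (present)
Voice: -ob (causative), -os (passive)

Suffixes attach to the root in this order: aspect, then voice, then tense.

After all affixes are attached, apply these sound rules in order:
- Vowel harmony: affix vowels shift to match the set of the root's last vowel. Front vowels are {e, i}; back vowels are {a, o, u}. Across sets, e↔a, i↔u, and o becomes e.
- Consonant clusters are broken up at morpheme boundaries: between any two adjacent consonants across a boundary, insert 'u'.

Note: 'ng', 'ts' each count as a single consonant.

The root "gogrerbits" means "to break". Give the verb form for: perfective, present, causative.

Attach aspect perfective -ga → gogrerbitsga.
Attach voice causative -ob → gogrerbitsgaob.
Attach tense present -ve → gogrerbitsgaobve.
Apply vowel harmony: gogrerbitsgaobve → gogrerbitsgeebve.
Apply epenthesis: gogrerbitsgeebve → gogrerbitsugeebuve.

gogrerbitsugeebuve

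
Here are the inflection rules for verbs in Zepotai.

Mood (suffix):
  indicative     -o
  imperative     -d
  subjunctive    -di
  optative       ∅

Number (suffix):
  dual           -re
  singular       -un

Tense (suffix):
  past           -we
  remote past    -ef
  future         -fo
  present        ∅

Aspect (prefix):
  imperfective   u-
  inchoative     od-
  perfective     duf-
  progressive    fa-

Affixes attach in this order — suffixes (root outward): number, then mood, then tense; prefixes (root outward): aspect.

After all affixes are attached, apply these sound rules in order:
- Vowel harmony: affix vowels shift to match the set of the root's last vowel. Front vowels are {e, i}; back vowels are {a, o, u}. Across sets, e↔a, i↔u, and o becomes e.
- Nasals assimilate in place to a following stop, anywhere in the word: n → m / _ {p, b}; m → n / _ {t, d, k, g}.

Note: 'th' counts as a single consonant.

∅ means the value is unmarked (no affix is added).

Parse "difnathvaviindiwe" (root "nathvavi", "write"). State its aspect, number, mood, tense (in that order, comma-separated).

perfective, singular, subjunctive, past

Segment: duf-nathvavi-un-di-we.
aspect: duf- → perfective.
number: -un → singular.
mood: -di → subjunctive.
tense: -we → past.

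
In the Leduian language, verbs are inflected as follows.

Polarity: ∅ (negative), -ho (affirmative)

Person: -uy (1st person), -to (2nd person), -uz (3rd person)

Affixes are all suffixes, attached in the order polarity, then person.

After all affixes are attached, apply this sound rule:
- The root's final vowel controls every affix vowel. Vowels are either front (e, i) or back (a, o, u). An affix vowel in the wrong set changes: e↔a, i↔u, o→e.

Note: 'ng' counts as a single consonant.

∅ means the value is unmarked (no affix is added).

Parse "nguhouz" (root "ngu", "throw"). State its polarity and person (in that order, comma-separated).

Segment: ngu-ho-uz.
polarity: -ho → affirmative.
person: -uz → 3rd person.

affirmative, 3rd person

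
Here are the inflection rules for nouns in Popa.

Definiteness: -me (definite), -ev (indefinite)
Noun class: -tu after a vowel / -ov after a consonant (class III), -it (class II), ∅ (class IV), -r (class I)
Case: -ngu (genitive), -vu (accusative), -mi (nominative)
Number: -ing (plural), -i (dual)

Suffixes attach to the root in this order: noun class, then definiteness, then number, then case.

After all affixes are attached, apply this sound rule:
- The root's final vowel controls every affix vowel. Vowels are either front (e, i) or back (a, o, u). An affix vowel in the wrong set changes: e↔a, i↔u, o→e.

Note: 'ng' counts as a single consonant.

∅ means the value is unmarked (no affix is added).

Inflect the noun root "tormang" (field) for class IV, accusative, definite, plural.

noun class = class IV: zero marking, form stays tormang.
Attach definiteness definite -me → tormangme.
Attach number plural -ing → tormangmeing.
Attach case accusative -vu → tormangmeingvu.
Apply vowel harmony: tormangmeingvu → tormangmaungvu.

tormangmaungvu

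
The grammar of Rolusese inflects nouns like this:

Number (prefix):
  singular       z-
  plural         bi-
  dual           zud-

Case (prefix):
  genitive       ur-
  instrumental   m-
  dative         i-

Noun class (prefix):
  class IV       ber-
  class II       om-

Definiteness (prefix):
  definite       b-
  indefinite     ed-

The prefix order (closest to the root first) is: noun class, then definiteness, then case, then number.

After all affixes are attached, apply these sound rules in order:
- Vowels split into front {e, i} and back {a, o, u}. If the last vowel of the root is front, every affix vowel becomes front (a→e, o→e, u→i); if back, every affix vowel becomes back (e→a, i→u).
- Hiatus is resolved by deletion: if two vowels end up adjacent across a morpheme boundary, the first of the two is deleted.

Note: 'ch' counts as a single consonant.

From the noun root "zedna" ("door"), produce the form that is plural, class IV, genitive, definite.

Attach noun class class IV ber- → berzedna.
Attach definiteness definite b- → bberzedna.
Attach case genitive ur- → urbberzedna.
Attach number plural bi- → biurbberzedna.
Apply vowel harmony: biurbberzedna → buurbbarzedna.
Apply vowel deletion: buurbbarzedna → burbbarzedna.

burbbarzedna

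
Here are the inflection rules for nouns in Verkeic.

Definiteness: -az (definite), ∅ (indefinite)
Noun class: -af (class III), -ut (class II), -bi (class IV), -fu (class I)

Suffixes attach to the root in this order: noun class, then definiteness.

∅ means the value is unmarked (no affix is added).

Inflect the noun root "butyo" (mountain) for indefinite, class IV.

Attach noun class class IV -bi → butyobi.
definiteness = indefinite: zero marking, form stays butyobi.

butyobi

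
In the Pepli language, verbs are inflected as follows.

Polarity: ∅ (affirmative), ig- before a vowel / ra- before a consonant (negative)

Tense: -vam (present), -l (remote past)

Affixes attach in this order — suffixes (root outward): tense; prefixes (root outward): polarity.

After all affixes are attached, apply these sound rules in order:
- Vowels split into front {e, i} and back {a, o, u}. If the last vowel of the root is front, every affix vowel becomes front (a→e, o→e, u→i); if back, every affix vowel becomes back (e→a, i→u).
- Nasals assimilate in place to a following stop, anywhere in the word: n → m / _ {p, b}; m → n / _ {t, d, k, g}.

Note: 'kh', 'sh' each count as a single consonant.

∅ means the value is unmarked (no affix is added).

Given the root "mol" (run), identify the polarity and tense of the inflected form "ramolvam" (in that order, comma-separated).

Segment: ra-mol-vam.
polarity: ig/ra- → negative.
tense: -vam → present.

negative, present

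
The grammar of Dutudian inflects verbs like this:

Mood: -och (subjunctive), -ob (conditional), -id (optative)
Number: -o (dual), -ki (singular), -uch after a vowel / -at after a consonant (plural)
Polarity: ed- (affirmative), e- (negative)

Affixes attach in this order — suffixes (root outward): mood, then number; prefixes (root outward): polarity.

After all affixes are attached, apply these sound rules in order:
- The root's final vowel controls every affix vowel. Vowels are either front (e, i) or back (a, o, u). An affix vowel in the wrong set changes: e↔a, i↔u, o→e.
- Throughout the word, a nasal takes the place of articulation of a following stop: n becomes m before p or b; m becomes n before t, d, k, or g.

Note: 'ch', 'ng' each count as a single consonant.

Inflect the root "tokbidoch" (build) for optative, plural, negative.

Attach polarity negative e- → etokbidoch.
Attach mood optative -id → etokbidochid.
Attach number plural -at (after consonant 'd') → etokbidochidat.
Apply vowel harmony: etokbidochidat → atokbidochudat.
Nasal assimilation: no change.

atokbidochudat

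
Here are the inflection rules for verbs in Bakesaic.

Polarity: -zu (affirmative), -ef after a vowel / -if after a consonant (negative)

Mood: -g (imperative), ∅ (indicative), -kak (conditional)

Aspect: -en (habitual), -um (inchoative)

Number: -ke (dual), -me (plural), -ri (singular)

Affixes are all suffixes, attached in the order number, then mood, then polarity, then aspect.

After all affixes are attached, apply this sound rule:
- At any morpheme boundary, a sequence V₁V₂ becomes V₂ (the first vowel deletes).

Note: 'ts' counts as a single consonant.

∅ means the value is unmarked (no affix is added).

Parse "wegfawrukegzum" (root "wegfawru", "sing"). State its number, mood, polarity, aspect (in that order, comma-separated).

dual, imperative, affirmative, inchoative

Segment: wegfawru-ke-g-zu-um.
number: -ke → dual.
mood: -g → imperative.
polarity: -zu → affirmative.
aspect: -um → inchoative.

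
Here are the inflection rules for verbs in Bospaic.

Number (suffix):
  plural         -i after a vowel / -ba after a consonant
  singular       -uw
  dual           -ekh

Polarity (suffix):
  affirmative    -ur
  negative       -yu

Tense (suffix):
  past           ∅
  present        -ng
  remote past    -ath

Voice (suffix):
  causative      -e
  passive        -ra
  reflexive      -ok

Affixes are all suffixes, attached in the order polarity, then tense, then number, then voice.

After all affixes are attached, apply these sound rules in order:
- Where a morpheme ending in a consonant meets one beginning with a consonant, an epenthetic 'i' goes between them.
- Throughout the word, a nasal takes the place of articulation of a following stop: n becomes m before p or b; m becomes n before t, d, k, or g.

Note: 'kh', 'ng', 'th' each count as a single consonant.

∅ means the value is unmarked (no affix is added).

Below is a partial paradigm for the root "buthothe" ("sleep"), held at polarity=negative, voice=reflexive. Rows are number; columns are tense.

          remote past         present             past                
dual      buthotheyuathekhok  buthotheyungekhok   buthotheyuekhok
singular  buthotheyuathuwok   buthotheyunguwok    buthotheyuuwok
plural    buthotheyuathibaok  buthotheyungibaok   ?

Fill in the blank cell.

buthotheyuiok

Attach polarity negative -yu → buthotheyu.
tense = past: zero marking, form stays buthotheyu.
Attach number plural -i (after vowel 'u') → buthotheyui.
Attach voice reflexive -ok → buthotheyuiok.
Epenthesis: no change.
Nasal assimilation: no change.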